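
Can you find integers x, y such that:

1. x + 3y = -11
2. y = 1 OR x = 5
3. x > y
No

The full constraint system is jointly infeasible over the integers. Each constraint and what it forces:

  - x + 3y = -11: is a linear equation tying the variables together
  - y = 1 OR x = 5: forces a choice: either y = 1 or x = 5
  - x > y: bounds one variable relative to another variable

Split on the disjunction (y = 1 OR x = 5):
  • If y = 1: the equation forces x = -14, giving (y, x) = (1, -14), which violates x > y.
  • If x = 5: with x = 5, every remaining term of the linear equation is divisible by 3, so the left side is ≡ 0 (mod 3); but the right side -16 ≡ 2 (mod 3). No integers can satisfy it.
Both branches are infeasible, so the system has no integer solution.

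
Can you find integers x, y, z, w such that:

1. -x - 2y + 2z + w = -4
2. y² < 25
Yes

Take x = 4, y = 0, z = 0, w = 0. Substituting into each constraint:
  (1) (-4) - 2(0) + 2(0) + 0 = -4 ✓
  (2) y² = (0)² = 0, and 0 < 25 ✓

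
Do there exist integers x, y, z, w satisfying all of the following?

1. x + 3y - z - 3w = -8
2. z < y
Yes

Take x = 1, y = 1, z = 0, w = 4. Substituting into each constraint:
  (1) 1 + 3(1) + 0 - 3(4) = -8 ✓
  (2) 0 < 1 ✓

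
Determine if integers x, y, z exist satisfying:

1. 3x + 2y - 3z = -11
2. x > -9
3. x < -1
Yes

Take x = -5, y = 2, z = 0. Substituting into each constraint:
  (1) 3(-5) + 2(2) - 3(0) = -11 ✓
  (2) -5 > -9 ✓
  (3) -5 < -1 ✓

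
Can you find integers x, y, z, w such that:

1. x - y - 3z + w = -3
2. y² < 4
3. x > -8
Yes

Take x = 0, y = 0, z = 0, w = -3. Substituting into each constraint:
  (1) 0 + 0 - 3(0) + (-3) = -3 ✓
  (2) y² = (0)² = 0, and 0 < 4 ✓
  (3) 0 > -8 ✓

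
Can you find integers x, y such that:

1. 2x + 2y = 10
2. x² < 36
Yes

Take x = 0, y = 5. Substituting into each constraint:
  (1) 2(0) + 2(5) = 10 ✓
  (2) x² = (0)² = 0, and 0 < 36 ✓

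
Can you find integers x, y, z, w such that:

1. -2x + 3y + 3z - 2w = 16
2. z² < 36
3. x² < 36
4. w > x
Yes

Take x = -3, y = 2, z = 0, w = -2. Substituting into each constraint:
  (1) -2(-3) + 3(2) + 3(0) - 2(-2) = 16 ✓
  (2) z² = (0)² = 0, and 0 < 36 ✓
  (3) x² = (-3)² = 9, and 9 < 36 ✓
  (4) -2 > -3 ✓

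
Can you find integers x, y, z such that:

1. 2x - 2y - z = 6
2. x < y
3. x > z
Yes

Take x = -7, y = -6, z = -8. Substituting into each constraint:
  (1) 2(-7) - 2(-6) + 8 = 6 ✓
  (2) -7 < -6 ✓
  (3) -7 > -8 ✓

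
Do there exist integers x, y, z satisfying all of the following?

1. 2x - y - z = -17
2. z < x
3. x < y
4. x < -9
Yes

Take x = -10, y = 8, z = -11. Substituting into each constraint:
  (1) 2(-10) + (-8) + 11 = -17 ✓
  (2) -11 < -10 ✓
  (3) -10 < 8 ✓
  (4) -10 < -9 ✓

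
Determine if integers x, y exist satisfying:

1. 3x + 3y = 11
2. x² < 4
No

Even the single constraint (3x + 3y = 11) is infeasible over the integers.

  - 3x + 3y = 11: every term on the left is divisible by 3, so the LHS ≡ 0 (mod 3), but the RHS 11 is not — no integer solution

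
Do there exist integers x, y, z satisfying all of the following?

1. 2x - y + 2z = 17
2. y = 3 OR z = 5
Yes

Take x = 4, y = 1, z = 5. Substituting into each constraint:
  (1) 2(4) + (-1) + 2(5) = 17 ✓
  (2) z = 5, target 5 ✓ (second branch holds)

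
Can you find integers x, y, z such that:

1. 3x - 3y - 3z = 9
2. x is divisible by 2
Yes

Take x = 0, y = 0, z = -3. Substituting into each constraint:
  (1) 3(0) - 3(0) - 3(-3) = 9 ✓
  (2) 0 = 2 × 0, remainder 0 ✓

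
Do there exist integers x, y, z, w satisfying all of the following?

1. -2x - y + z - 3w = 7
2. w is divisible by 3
Yes

Take x = -3, y = 0, z = 1, w = 0. Substituting into each constraint:
  (1) -2(-3) + 0 + 1 - 3(0) = 7 ✓
  (2) 0 = 3 × 0, remainder 0 ✓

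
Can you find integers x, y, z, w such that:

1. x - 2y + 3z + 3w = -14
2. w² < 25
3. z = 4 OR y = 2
Yes

Take x = -26, y = 0, z = 4, w = 0. Substituting into each constraint:
  (1) (-26) - 2(0) + 3(4) + 3(0) = -14 ✓
  (2) w² = (0)² = 0, and 0 < 25 ✓
  (3) z = 4, target 4 ✓ (first branch holds)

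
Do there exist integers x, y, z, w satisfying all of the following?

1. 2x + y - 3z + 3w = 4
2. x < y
Yes

Take x = -1, y = 0, z = 0, w = 2. Substituting into each constraint:
  (1) 2(-1) + 0 - 3(0) + 3(2) = 4 ✓
  (2) -1 < 0 ✓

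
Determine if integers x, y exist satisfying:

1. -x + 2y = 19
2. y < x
Yes

Take x = 21, y = 20. Substituting into each constraint:
  (1) (-21) + 2(20) = 19 ✓
  (2) 20 < 21 ✓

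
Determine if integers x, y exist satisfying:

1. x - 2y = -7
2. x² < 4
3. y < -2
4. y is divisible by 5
No

A contradictory subset is {x - 2y = -7, x² < 4, y < -2}. No integer assignment can satisfy these jointly:

  - x - 2y = -7: is a linear equation tying the variables together
  - x² < 4: restricts x to |x| ≤ 1
  - y < -2: bounds one variable relative to a constant

Range argument: with x ∈ [-1, 1], y ∈ [−∞, -3], the left side of the equation is at least 5, but the right side is -7 < 5. No integer solution exists.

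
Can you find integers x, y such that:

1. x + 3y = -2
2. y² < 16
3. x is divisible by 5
Yes

Take x = -5, y = 1. Substituting into each constraint:
  (1) (-5) + 3(1) = -2 ✓
  (2) y² = (1)² = 1, and 1 < 16 ✓
  (3) -5 = 5 × -1, remainder 0 ✓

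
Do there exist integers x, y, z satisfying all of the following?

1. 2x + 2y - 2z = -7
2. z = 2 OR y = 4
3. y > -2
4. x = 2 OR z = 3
No

Even the single constraint (2x + 2y - 2z = -7) is infeasible over the integers.

  - 2x + 2y - 2z = -7: every term on the left is divisible by 2, so the LHS ≡ 0 (mod 2), but the RHS -7 is not — no integer solution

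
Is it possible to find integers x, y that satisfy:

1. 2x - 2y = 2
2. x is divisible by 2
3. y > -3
Yes

Take x = 0, y = -1. Substituting into each constraint:
  (1) 2(0) - 2(-1) = 2 ✓
  (2) 0 = 2 × 0, remainder 0 ✓
  (3) -1 > -3 ✓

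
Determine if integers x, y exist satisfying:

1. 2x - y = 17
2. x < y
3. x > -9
Yes

Take x = 18, y = 19. Substituting into each constraint:
  (1) 2(18) + (-19) = 17 ✓
  (2) 18 < 19 ✓
  (3) 18 > -9 ✓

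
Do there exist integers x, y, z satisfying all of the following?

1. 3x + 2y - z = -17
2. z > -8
Yes

Take x = -7, y = 2, z = 0. Substituting into each constraint:
  (1) 3(-7) + 2(2) + 0 = -17 ✓
  (2) 0 > -8 ✓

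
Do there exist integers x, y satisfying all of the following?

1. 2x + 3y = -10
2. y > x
Yes

Take x = -5, y = 0. Substituting into each constraint:
  (1) 2(-5) + 3(0) = -10 ✓
  (2) 0 > -5 ✓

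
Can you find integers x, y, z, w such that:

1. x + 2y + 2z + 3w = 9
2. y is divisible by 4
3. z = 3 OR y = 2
Yes

Take x = -5, y = 4, z = 3, w = 0. Substituting into each constraint:
  (1) (-5) + 2(4) + 2(3) + 3(0) = 9 ✓
  (2) 4 = 4 × 1, remainder 0 ✓
  (3) z = 3, target 3 ✓ (first branch holds)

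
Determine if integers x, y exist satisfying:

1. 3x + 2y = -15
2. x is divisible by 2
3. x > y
No

A contradictory subset is {3x + 2y = -15, x is divisible by 2}. No integer assignment can satisfy these jointly:

  - 3x + 2y = -15: is a linear equation tying the variables together
  - x is divisible by 2: restricts x to multiples of 2

Modular obstruction: writing x = 2x', every remaining term of the linear equation is divisible by 2, so the left side is ≡ 0 (mod 2); but the right side -15 ≡ 1 (mod 2). No integers can satisfy it.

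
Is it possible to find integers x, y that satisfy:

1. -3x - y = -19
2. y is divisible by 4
Yes

Take x = 5, y = 4. Substituting into each constraint:
  (1) -3(5) + (-4) = -19 ✓
  (2) 4 = 4 × 1, remainder 0 ✓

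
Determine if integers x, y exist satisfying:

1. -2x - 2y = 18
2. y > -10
Yes

Take x = -9, y = 0. Substituting into each constraint:
  (1) -2(-9) - 2(0) = 18 ✓
  (2) 0 > -10 ✓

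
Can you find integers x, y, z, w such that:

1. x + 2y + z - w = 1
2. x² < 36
Yes

Take x = 1, y = 0, z = 0, w = 0. Substituting into each constraint:
  (1) 1 + 2(0) + 0 + 0 = 1 ✓
  (2) x² = (1)² = 1, and 1 < 36 ✓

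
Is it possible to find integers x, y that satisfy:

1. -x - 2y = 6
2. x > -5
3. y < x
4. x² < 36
Yes

Take x = 0, y = -3. Substituting into each constraint:
  (1) 0 - 2(-3) = 6 ✓
  (2) 0 > -5 ✓
  (3) -3 < 0 ✓
  (4) x² = (0)² = 0, and 0 < 36 ✓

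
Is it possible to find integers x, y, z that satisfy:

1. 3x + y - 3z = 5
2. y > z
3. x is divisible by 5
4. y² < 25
Yes

Take x = 0, y = -1, z = -2. Substituting into each constraint:
  (1) 3(0) + (-1) - 3(-2) = 5 ✓
  (2) -1 > -2 ✓
  (3) 0 = 5 × 0, remainder 0 ✓
  (4) y² = (-1)² = 1, and 1 < 25 ✓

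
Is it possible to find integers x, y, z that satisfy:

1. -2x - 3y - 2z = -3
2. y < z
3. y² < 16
Yes

Take x = 3, y = -1, z = 0. Substituting into each constraint:
  (1) -2(3) - 3(-1) - 2(0) = -3 ✓
  (2) -1 < 0 ✓
  (3) y² = (-1)² = 1, and 1 < 16 ✓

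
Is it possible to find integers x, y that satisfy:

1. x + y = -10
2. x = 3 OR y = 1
Yes

Take x = -11, y = 1. Substituting into each constraint:
  (1) (-11) + 1 = -10 ✓
  (2) y = 1, target 1 ✓ (second branch holds)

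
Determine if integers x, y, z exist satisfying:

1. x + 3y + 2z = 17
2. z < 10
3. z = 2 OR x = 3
Yes

Take x = 3, y = 4, z = 1. Substituting into each constraint:
  (1) 3 + 3(4) + 2(1) = 17 ✓
  (2) 1 < 10 ✓
  (3) x = 3, target 3 ✓ (second branch holds)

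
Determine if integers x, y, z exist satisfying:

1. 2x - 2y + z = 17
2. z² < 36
Yes

Take x = 8, y = 0, z = 1. Substituting into each constraint:
  (1) 2(8) - 2(0) + 1 = 17 ✓
  (2) z² = (1)² = 1, and 1 < 36 ✓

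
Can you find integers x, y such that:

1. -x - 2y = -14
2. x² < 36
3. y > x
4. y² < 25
No

A contradictory subset is {-x - 2y = -14, y > x, y² < 25}. No integer assignment can satisfy these jointly:

  - -x - 2y = -14: is a linear equation tying the variables together
  - y > x: bounds one variable relative to another variable
  - y² < 25: restricts y to |y| ≤ 4

Propagating the comparison: x < y and y ≤ 4 give x ≤ 3. Range argument: with x ∈ [−∞, 3], y ∈ [-4, 4], the left side of the equation is at least -11, but the right side is -14 < -11. No integer solution exists.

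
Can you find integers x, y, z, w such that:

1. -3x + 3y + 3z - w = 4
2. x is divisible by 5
Yes

Take x = 0, y = 2, z = 0, w = 2. Substituting into each constraint:
  (1) -3(0) + 3(2) + 3(0) + (-2) = 4 ✓
  (2) 0 = 5 × 0, remainder 0 ✓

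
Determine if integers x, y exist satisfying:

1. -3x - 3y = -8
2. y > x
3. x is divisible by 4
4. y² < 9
No

Even the single constraint (-3x - 3y = -8) is infeasible over the integers.

  - -3x - 3y = -8: every term on the left is divisible by 3, so the LHS ≡ 0 (mod 3), but the RHS -8 is not — no integer solution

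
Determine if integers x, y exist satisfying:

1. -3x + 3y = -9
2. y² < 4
Yes

Take x = 3, y = 0. Substituting into each constraint:
  (1) -3(3) + 3(0) = -9 ✓
  (2) y² = (0)² = 0, and 0 < 4 ✓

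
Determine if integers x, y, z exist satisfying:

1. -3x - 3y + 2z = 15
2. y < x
Yes

Take x = 0, y = -1, z = 6. Substituting into each constraint:
  (1) -3(0) - 3(-1) + 2(6) = 15 ✓
  (2) -1 < 0 ✓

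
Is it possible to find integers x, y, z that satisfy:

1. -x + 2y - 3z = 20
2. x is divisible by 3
Yes

Take x = 0, y = 10, z = 0. Substituting into each constraint:
  (1) 0 + 2(10) - 3(0) = 20 ✓
  (2) 0 = 3 × 0, remainder 0 ✓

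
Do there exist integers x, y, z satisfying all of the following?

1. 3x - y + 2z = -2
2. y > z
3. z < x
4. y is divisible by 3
Yes

Take x = 0, y = 0, z = -1. Substituting into each constraint:
  (1) 3(0) + 0 + 2(-1) = -2 ✓
  (2) 0 > -1 ✓
  (3) -1 < 0 ✓
  (4) 0 = 3 × 0, remainder 0 ✓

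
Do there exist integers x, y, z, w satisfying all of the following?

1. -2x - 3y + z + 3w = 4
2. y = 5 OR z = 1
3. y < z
Yes

Take x = -5, y = 5, z = 6, w = 1. Substituting into each constraint:
  (1) -2(-5) - 3(5) + 6 + 3(1) = 4 ✓
  (2) y = 5, target 5 ✓ (first branch holds)
  (3) 5 < 6 ✓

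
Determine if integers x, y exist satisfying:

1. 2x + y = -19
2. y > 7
Yes

Take x = -14, y = 9. Substituting into each constraint:
  (1) 2(-14) + 9 = -19 ✓
  (2) 9 > 7 ✓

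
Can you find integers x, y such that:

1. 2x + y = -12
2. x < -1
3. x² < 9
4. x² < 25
Yes

Take x = -2, y = -8. Substituting into each constraint:
  (1) 2(-2) + (-8) = -12 ✓
  (2) -2 < -1 ✓
  (3) x² = (-2)² = 4, and 4 < 9 ✓
  (4) x² = (-2)² = 4, and 4 < 25 ✓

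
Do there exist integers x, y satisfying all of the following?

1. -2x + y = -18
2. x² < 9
Yes

Take x = 0, y = -18. Substituting into each constraint:
  (1) -2(0) + (-18) = -18 ✓
  (2) x² = (0)² = 0, and 0 < 9 ✓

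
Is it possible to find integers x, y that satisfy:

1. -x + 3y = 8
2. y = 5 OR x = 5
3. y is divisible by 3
No

The full constraint system is jointly infeasible over the integers. Each constraint and what it forces:

  - -x + 3y = 8: is a linear equation tying the variables together
  - y = 5 OR x = 5: forces a choice: either y = 5 or x = 5
  - y is divisible by 3: restricts y to multiples of 3

Split on the disjunction (y = 5 OR x = 5):
  • If y = 5: this contradicts the divisibility constraint — 5 is not a multiple of 3.
  • If x = 5: with x = 5, writing y = 3y', every remaining term of the linear equation is divisible by 9, so the left side is ≡ 0 (mod 9); but the right side 13 ≡ 4 (mod 9). No integers can satisfy it.
Both branches are infeasible, so the system has no integer solution.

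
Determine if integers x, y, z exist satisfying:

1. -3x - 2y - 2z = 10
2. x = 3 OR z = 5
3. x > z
Yes

Take x = 6, y = -19, z = 5. Substituting into each constraint:
  (1) -3(6) - 2(-19) - 2(5) = 10 ✓
  (2) z = 5, target 5 ✓ (second branch holds)
  (3) 6 > 5 ✓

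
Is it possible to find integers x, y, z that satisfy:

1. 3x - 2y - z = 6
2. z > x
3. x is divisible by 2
Yes

Take x = 0, y = -4, z = 2. Substituting into each constraint:
  (1) 3(0) - 2(-4) + (-2) = 6 ✓
  (2) 2 > 0 ✓
  (3) 0 = 2 × 0, remainder 0 ✓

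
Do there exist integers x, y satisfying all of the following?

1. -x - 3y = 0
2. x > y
Yes

Take x = 3, y = -1. Substituting into each constraint:
  (1) (-3) - 3(-1) = 0 ✓
  (2) 3 > -1 ✓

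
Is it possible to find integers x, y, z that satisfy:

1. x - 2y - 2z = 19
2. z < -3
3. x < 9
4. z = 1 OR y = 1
Yes

Take x = 1, y = 1, z = -10. Substituting into each constraint:
  (1) 1 - 2(1) - 2(-10) = 19 ✓
  (2) -10 < -3 ✓
  (3) 1 < 9 ✓
  (4) y = 1, target 1 ✓ (second branch holds)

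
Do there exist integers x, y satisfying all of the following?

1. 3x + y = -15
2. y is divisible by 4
Yes

Take x = -5, y = 0. Substituting into each constraint:
  (1) 3(-5) + 0 = -15 ✓
  (2) 0 = 4 × 0, remainder 0 ✓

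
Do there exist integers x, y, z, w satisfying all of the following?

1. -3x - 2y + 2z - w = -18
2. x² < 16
Yes

Take x = 0, y = 0, z = 0, w = 18. Substituting into each constraint:
  (1) -3(0) - 2(0) + 2(0) + (-18) = -18 ✓
  (2) x² = (0)² = 0, and 0 < 16 ✓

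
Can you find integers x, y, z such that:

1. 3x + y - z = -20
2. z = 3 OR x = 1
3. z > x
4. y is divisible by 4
Yes

Take x = 1, y = -20, z = 3. Substituting into each constraint:
  (1) 3(1) + (-20) + (-3) = -20 ✓
  (2) z = 3, target 3 ✓ (first branch holds)
  (3) 3 > 1 ✓
  (4) -20 = 4 × -5, remainder 0 ✓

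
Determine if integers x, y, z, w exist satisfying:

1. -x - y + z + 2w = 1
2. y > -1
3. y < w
Yes

Take x = 0, y = 0, z = -1, w = 1. Substituting into each constraint:
  (1) 0 + 0 + (-1) + 2(1) = 1 ✓
  (2) 0 > -1 ✓
  (3) 0 < 1 ✓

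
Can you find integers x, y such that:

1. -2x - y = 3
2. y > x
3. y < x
No

A contradictory subset is {y > x, y < x}. No integer assignment can satisfy these jointly:

  - y > x: bounds one variable relative to another variable
  - y < x: bounds one variable relative to another variable

Direct contradiction: y > x and x > y cannot both hold.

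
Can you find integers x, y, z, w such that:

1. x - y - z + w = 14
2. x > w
Yes

Take x = 1, y = 0, z = -13, w = 0. Substituting into each constraint:
  (1) 1 + 0 + 13 + 0 = 14 ✓
  (2) 1 > 0 ✓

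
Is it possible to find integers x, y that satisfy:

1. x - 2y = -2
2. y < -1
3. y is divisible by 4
Yes

Take x = -10, y = -4. Substituting into each constraint:
  (1) (-10) - 2(-4) = -2 ✓
  (2) -4 < -1 ✓
  (3) -4 = 4 × -1, remainder 0 ✓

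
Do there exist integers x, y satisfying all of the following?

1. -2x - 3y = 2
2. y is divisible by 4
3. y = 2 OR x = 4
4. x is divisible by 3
No

A contradictory subset is {-2x - 3y = 2, y is divisible by 4, y = 2 OR x = 4}. No integer assignment can satisfy these jointly:

  - -2x - 3y = 2: is a linear equation tying the variables together
  - y is divisible by 4: restricts y to multiples of 4
  - y = 2 OR x = 4: forces a choice: either y = 2 or x = 4

Split on the disjunction (y = 2 OR x = 4):
  • If y = 2: this contradicts the divisibility constraint — 2 is not a multiple of 4.
  • If x = 4: with x = 4, writing y = 4y', every remaining term of the linear equation is divisible by 12, so the left side is ≡ 0 (mod 12); but the right side 10 ≡ 10 (mod 12). No integers can satisfy it.
Both branches are infeasible, so the system has no integer solution.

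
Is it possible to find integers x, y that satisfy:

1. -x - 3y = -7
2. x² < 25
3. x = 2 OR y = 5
No

The full constraint system is jointly infeasible over the integers. Each constraint and what it forces:

  - -x - 3y = -7: is a linear equation tying the variables together
  - x² < 25: restricts x to |x| ≤ 4
  - x = 2 OR y = 5: forces a choice: either x = 2 or y = 5

Split on the disjunction (x = 2 OR y = 5):
  • If x = 2: with x = 2, every remaining term of the linear equation is divisible by 3, so the left side is ≡ 0 (mod 3); but the right side -5 ≡ 1 (mod 3). No integers can satisfy it.
  • If y = 5: the equation forces x = -8, but x² < 25 requires |x| ≤ 4.
Both branches are infeasible, so the system has no integer solution.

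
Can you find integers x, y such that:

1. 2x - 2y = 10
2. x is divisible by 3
Yes

Take x = 0, y = -5. Substituting into each constraint:
  (1) 2(0) - 2(-5) = 10 ✓
  (2) 0 = 3 × 0, remainder 0 ✓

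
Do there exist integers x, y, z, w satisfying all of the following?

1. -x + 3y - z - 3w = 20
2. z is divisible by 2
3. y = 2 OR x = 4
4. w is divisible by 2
Yes

Take x = 4, y = 0, z = 0, w = -8. Substituting into each constraint:
  (1) (-4) + 3(0) + 0 - 3(-8) = 20 ✓
  (2) 0 = 2 × 0, remainder 0 ✓
  (3) x = 4, target 4 ✓ (second branch holds)
  (4) -8 = 2 × -4, remainder 0 ✓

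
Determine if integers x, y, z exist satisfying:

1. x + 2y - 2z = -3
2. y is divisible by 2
Yes

Take x = -3, y = 0, z = 0. Substituting into each constraint:
  (1) (-3) + 2(0) - 2(0) = -3 ✓
  (2) 0 = 2 × 0, remainder 0 ✓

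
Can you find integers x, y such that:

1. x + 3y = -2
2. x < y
Yes

Take x = -2, y = 0. Substituting into each constraint:
  (1) (-2) + 3(0) = -2 ✓
  (2) -2 < 0 ✓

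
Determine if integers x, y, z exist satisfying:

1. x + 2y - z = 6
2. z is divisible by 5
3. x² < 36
Yes

Take x = 0, y = 3, z = 0. Substituting into each constraint:
  (1) 0 + 2(3) + 0 = 6 ✓
  (2) 0 = 5 × 0, remainder 0 ✓
  (3) x² = (0)² = 0, and 0 < 36 ✓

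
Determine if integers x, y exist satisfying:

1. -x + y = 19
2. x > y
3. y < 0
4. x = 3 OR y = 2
No

A contradictory subset is {-x + y = 19, x > y}. No integer assignment can satisfy these jointly:

  - -x + y = 19: is a linear equation tying the variables together
  - x > y: bounds one variable relative to another variable

From the equation, x − y = -19, i.e. x − y = -19; but x > y requires x − y ≥ 1. Contradiction.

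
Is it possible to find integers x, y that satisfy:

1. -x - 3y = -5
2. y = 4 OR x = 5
Yes

Take x = 5, y = 0. Substituting into each constraint:
  (1) (-5) - 3(0) = -5 ✓
  (2) x = 5, target 5 ✓ (second branch holds)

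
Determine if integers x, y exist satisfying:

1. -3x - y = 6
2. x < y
Yes

Take x = -2, y = 0. Substituting into each constraint:
  (1) -3(-2) + 0 = 6 ✓
  (2) -2 < 0 ✓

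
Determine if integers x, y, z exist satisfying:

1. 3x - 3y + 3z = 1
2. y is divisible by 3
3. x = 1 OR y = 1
No

Even the single constraint (3x - 3y + 3z = 1) is infeasible over the integers.

  - 3x - 3y + 3z = 1: every term on the left is divisible by 3, so the LHS ≡ 0 (mod 3), but the RHS 1 is not — no integer solution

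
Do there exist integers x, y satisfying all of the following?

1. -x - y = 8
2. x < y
Yes

Take x = -5, y = -3. Substituting into each constraint:
  (1) 5 + 3 = 8 ✓
  (2) -5 < -3 ✓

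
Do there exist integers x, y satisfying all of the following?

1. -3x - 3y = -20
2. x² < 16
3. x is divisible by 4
No

Even the single constraint (-3x - 3y = -20) is infeasible over the integers.

  - -3x - 3y = -20: every term on the left is divisible by 3, so the LHS ≡ 0 (mod 3), but the RHS -20 is not — no integer solution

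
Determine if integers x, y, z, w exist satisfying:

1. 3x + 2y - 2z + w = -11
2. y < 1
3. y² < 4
Yes

Take x = 1, y = 0, z = 7, w = 0. Substituting into each constraint:
  (1) 3(1) + 2(0) - 2(7) + 0 = -11 ✓
  (2) 0 < 1 ✓
  (3) y² = (0)² = 0, and 0 < 4 ✓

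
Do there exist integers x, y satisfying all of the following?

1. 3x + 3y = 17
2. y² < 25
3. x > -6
No

Even the single constraint (3x + 3y = 17) is infeasible over the integers.

  - 3x + 3y = 17: every term on the left is divisible by 3, so the LHS ≡ 0 (mod 3), but the RHS 17 is not — no integer solution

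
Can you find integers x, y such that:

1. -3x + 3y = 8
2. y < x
No

Even the single constraint (-3x + 3y = 8) is infeasible over the integers.

  - -3x + 3y = 8: every term on the left is divisible by 3, so the LHS ≡ 0 (mod 3), but the RHS 8 is not — no integer solution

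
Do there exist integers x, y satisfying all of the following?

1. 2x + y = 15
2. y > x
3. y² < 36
No

The full constraint system is jointly infeasible over the integers. Each constraint and what it forces:

  - 2x + y = 15: is a linear equation tying the variables together
  - y > x: bounds one variable relative to another variable
  - y² < 36: restricts y to |y| ≤ 5

Propagating the comparison: x < y and y ≤ 5 give x ≤ 4. Range argument: with x ∈ [−∞, 4], y ∈ [-5, 5], the left side of the equation is at most 13, but the right side is 15 > 13. No integer solution exists.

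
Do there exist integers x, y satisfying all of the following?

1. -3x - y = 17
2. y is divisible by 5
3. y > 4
Yes

Take x = -9, y = 10. Substituting into each constraint:
  (1) -3(-9) + (-10) = 17 ✓
  (2) 10 = 5 × 2, remainder 0 ✓
  (3) 10 > 4 ✓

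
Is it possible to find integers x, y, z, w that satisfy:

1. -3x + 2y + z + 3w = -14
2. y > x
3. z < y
Yes

Take x = -1, y = 0, z = -2, w = -5. Substituting into each constraint:
  (1) -3(-1) + 2(0) + (-2) + 3(-5) = -14 ✓
  (2) 0 > -1 ✓
  (3) -2 < 0 ✓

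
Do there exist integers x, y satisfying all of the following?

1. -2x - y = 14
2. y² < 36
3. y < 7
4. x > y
No

A contradictory subset is {-2x - y = 14, y² < 36, x > y}. No integer assignment can satisfy these jointly:

  - -2x - y = 14: is a linear equation tying the variables together
  - y² < 36: restricts y to |y| ≤ 5
  - x > y: bounds one variable relative to another variable

Propagating the comparison: x > y and y ≥ -5 give x ≥ -4. Range argument: with x ∈ [-4, ∞], y ∈ [-5, 5], the left side of the equation is at most 13, but the right side is 14 > 13. No integer solution exists.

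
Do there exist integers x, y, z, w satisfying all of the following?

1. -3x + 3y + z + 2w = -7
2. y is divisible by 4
Yes

Take x = 3, y = 0, z = 2, w = 0. Substituting into each constraint:
  (1) -3(3) + 3(0) + 2 + 2(0) = -7 ✓
  (2) 0 = 4 × 0, remainder 0 ✓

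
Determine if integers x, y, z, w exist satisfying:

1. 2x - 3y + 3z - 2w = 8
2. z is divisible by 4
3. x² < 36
Yes

Take x = 4, y = 0, z = 0, w = 0. Substituting into each constraint:
  (1) 2(4) - 3(0) + 3(0) - 2(0) = 8 ✓
  (2) 0 = 4 × 0, remainder 0 ✓
  (3) x² = (4)² = 16, and 16 < 36 ✓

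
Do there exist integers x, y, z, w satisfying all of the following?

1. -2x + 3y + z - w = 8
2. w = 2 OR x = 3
Yes

Take x = 3, y = 0, z = 14, w = 0. Substituting into each constraint:
  (1) -2(3) + 3(0) + 14 + 0 = 8 ✓
  (2) x = 3, target 3 ✓ (second branch holds)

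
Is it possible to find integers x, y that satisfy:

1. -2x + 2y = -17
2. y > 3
No

Even the single constraint (-2x + 2y = -17) is infeasible over the integers.

  - -2x + 2y = -17: every term on the left is divisible by 2, so the LHS ≡ 0 (mod 2), but the RHS -17 is not — no integer solution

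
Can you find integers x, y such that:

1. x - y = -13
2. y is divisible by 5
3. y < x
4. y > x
No

A contradictory subset is {y < x, y > x}. No integer assignment can satisfy these jointly:

  - y < x: bounds one variable relative to another variable
  - y > x: bounds one variable relative to another variable

Direct contradiction: x > y and y > x cannot both hold.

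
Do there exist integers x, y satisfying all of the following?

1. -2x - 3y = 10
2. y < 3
Yes

Take x = -5, y = 0. Substituting into each constraint:
  (1) -2(-5) - 3(0) = 10 ✓
  (2) 0 < 3 ✓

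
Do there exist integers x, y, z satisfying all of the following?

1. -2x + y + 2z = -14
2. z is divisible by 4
Yes

Take x = 7, y = 0, z = 0. Substituting into each constraint:
  (1) -2(7) + 0 + 2(0) = -14 ✓
  (2) 0 = 4 × 0, remainder 0 ✓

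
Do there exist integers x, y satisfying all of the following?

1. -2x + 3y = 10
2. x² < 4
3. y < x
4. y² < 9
No

A contradictory subset is {-2x + 3y = 10, x² < 4, y < x}. No integer assignment can satisfy these jointly:

  - -2x + 3y = 10: is a linear equation tying the variables together
  - x² < 4: restricts x to |x| ≤ 1
  - y < x: bounds one variable relative to another variable

Propagating the comparison: y < x and x ≤ 1 give y ≤ 0. Range argument: with x ∈ [-1, 1], y ∈ [−∞, 0], the left side of the equation is at most 2, but the right side is 10 > 2. No integer solution exists.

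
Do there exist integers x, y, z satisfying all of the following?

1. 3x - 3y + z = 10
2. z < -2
Yes

Take x = 0, y = -5, z = -5. Substituting into each constraint:
  (1) 3(0) - 3(-5) + (-5) = 10 ✓
  (2) -5 < -2 ✓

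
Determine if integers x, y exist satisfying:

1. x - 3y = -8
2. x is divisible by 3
No

The full constraint system is jointly infeasible over the integers. Each constraint and what it forces:

  - x - 3y = -8: is a linear equation tying the variables together
  - x is divisible by 3: restricts x to multiples of 3

Modular obstruction: writing x = 3x', every remaining term of the linear equation is divisible by 3, so the left side is ≡ 0 (mod 3); but the right side -8 ≡ 1 (mod 3). No integers can satisfy it.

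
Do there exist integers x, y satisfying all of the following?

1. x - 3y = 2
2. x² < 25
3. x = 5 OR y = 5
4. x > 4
No

A contradictory subset is {x² < 25, x > 4}. No integer assignment can satisfy these jointly:

  - x² < 25: restricts x to |x| ≤ 4
  - x > 4: bounds one variable relative to a constant

Direct contradiction: the bounds on x require x ≥ 5 and x ≤ 4 simultaneously, which is empty.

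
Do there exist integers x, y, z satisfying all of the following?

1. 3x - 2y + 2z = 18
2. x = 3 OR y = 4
Yes

Take x = 4, y = 4, z = 7. Substituting into each constraint:
  (1) 3(4) - 2(4) + 2(7) = 18 ✓
  (2) y = 4, target 4 ✓ (second branch holds)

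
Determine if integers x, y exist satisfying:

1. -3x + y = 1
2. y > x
Yes

Take x = 0, y = 1. Substituting into each constraint:
  (1) -3(0) + 1 = 1 ✓
  (2) 1 > 0 ✓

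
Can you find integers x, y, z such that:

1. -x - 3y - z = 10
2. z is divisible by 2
Yes

Take x = 2, y = -4, z = 0. Substituting into each constraint:
  (1) (-2) - 3(-4) + 0 = 10 ✓
  (2) 0 = 2 × 0, remainder 0 ✓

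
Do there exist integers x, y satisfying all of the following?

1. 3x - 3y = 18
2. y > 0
Yes

Take x = 7, y = 1. Substituting into each constraint:
  (1) 3(7) - 3(1) = 18 ✓
  (2) 1 > 0 ✓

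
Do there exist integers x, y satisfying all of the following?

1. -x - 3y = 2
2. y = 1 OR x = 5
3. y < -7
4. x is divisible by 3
No

A contradictory subset is {-x - 3y = 2, y = 1 OR x = 5, y < -7}. No integer assignment can satisfy these jointly:

  - -x - 3y = 2: is a linear equation tying the variables together
  - y = 1 OR x = 5: forces a choice: either y = 1 or x = 5
  - y < -7: bounds one variable relative to a constant

Split on the disjunction (y = 1 OR x = 5):
  • If y = 1: this contradicts the bound y ≤ -8.
  • If x = 5: with x = 5, every remaining term of the linear equation is divisible by 3, so the left side is ≡ 0 (mod 3); but the right side 7 ≡ 1 (mod 3). No integers can satisfy it.
Both branches are infeasible, so the system has no integer solution.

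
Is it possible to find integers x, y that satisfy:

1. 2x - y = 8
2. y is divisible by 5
Yes

Take x = 4, y = 0. Substituting into each constraint:
  (1) 2(4) + 0 = 8 ✓
  (2) 0 = 5 × 0, remainder 0 ✓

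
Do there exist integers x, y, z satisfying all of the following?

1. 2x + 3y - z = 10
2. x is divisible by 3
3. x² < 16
Yes

Take x = 0, y = 0, z = -10. Substituting into each constraint:
  (1) 2(0) + 3(0) + 10 = 10 ✓
  (2) 0 = 3 × 0, remainder 0 ✓
  (3) x² = (0)² = 0, and 0 < 16 ✓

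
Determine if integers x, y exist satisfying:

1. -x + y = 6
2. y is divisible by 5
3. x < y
Yes

Take x = -6, y = 0. Substituting into each constraint:
  (1) 6 + 0 = 6 ✓
  (2) 0 = 5 × 0, remainder 0 ✓
  (3) -6 < 0 ✓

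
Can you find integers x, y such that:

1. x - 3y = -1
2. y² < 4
Yes

Take x = 2, y = 1. Substituting into each constraint:
  (1) 2 - 3(1) = -1 ✓
  (2) y² = (1)² = 1, and 1 < 4 ✓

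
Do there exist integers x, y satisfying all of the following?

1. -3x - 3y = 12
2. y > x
Yes

Take x = -4, y = 0. Substituting into each constraint:
  (1) -3(-4) - 3(0) = 12 ✓
  (2) 0 > -4 ✓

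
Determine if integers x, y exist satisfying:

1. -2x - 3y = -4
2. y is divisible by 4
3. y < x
Yes

Take x = 2, y = 0. Substituting into each constraint:
  (1) -2(2) - 3(0) = -4 ✓
  (2) 0 = 4 × 0, remainder 0 ✓
  (3) 0 < 2 ✓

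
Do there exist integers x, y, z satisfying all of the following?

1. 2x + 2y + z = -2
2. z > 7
Yes

Take x = 0, y = -5, z = 8. Substituting into each constraint:
  (1) 2(0) + 2(-5) + 8 = -2 ✓
  (2) 8 > 7 ✓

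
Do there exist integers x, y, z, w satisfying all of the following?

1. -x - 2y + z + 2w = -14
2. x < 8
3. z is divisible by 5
Yes

Take x = 0, y = 0, z = 0, w = -7. Substituting into each constraint:
  (1) 0 - 2(0) + 0 + 2(-7) = -14 ✓
  (2) 0 < 8 ✓
  (3) 0 = 5 × 0, remainder 0 ✓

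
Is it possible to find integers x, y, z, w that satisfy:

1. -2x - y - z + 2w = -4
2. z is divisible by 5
Yes

Take x = 0, y = 4, z = 0, w = 0. Substituting into each constraint:
  (1) -2(0) + (-4) + 0 + 2(0) = -4 ✓
  (2) 0 = 5 × 0, remainder 0 ✓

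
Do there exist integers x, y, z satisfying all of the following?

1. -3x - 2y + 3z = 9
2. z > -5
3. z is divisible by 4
Yes

Take x = 1, y = -6, z = 0. Substituting into each constraint:
  (1) -3(1) - 2(-6) + 3(0) = 9 ✓
  (2) 0 > -5 ✓
  (3) 0 = 4 × 0, remainder 0 ✓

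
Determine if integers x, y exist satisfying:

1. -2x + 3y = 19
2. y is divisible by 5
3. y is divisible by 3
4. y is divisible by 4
No

A contradictory subset is {-2x + 3y = 19, y is divisible by 4}. No integer assignment can satisfy these jointly:

  - -2x + 3y = 19: is a linear equation tying the variables together
  - y is divisible by 4: restricts y to multiples of 4

Modular obstruction: writing y = 4y', every remaining term of the linear equation is divisible by 2, so the left side is ≡ 0 (mod 2); but the right side 19 ≡ 1 (mod 2). No integers can satisfy it.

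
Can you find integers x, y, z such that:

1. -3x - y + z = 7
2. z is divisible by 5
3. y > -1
Yes

Take x = -3, y = 2, z = 0. Substituting into each constraint:
  (1) -3(-3) + (-2) + 0 = 7 ✓
  (2) 0 = 5 × 0, remainder 0 ✓
  (3) 2 > -1 ✓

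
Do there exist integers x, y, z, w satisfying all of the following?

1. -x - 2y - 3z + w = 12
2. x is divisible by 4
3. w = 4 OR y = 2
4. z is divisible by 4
Yes

Take x = 0, y = 2, z = -8, w = -8. Substituting into each constraint:
  (1) 0 - 2(2) - 3(-8) + (-8) = 12 ✓
  (2) 0 = 4 × 0, remainder 0 ✓
  (3) y = 2, target 2 ✓ (second branch holds)
  (4) -8 = 4 × -2, remainder 0 ✓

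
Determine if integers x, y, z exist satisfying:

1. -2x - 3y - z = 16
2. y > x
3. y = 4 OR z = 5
Yes

Take x = -6, y = -3, z = 5. Substituting into each constraint:
  (1) -2(-6) - 3(-3) + (-5) = 16 ✓
  (2) -3 > -6 ✓
  (3) z = 5, target 5 ✓ (second branch holds)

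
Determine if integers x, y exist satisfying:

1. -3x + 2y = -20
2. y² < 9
Yes

Take x = 6, y = -1. Substituting into each constraint:
  (1) -3(6) + 2(-1) = -20 ✓
  (2) y² = (-1)² = 1, and 1 < 9 ✓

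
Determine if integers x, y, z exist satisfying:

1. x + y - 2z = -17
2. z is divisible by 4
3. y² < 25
Yes

Take x = -19, y = 2, z = 0. Substituting into each constraint:
  (1) (-19) + 2 - 2(0) = -17 ✓
  (2) 0 = 4 × 0, remainder 0 ✓
  (3) y² = (2)² = 4, and 4 < 25 ✓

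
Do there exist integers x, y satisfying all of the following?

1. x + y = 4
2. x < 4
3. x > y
Yes

Take x = 3, y = 1. Substituting into each constraint:
  (1) 3 + 1 = 4 ✓
  (2) 3 < 4 ✓
  (3) 3 > 1 ✓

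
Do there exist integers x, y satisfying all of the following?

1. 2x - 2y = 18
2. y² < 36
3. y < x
Yes

Take x = 9, y = 0. Substituting into each constraint:
  (1) 2(9) - 2(0) = 18 ✓
  (2) y² = (0)² = 0, and 0 < 36 ✓
  (3) 0 < 9 ✓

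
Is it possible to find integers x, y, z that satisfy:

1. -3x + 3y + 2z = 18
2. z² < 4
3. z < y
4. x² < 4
Yes

Take x = 0, y = 6, z = 0. Substituting into each constraint:
  (1) -3(0) + 3(6) + 2(0) = 18 ✓
  (2) z² = (0)² = 0, and 0 < 4 ✓
  (3) 0 < 6 ✓
  (4) x² = (0)² = 0, and 0 < 4 ✓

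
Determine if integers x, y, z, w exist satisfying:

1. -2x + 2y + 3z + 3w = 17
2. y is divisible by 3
Yes

Take x = -7, y = 0, z = 1, w = 0. Substituting into each constraint:
  (1) -2(-7) + 2(0) + 3(1) + 3(0) = 17 ✓
  (2) 0 = 3 × 0, remainder 0 ✓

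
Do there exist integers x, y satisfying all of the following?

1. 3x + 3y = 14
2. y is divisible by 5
No

Even the single constraint (3x + 3y = 14) is infeasible over the integers.

  - 3x + 3y = 14: every term on the left is divisible by 3, so the LHS ≡ 0 (mod 3), but the RHS 14 is not — no integer solution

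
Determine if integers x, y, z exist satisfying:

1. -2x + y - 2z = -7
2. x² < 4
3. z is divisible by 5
Yes

Take x = 0, y = -7, z = 0. Substituting into each constraint:
  (1) -2(0) + (-7) - 2(0) = -7 ✓
  (2) x² = (0)² = 0, and 0 < 4 ✓
  (3) 0 = 5 × 0, remainder 0 ✓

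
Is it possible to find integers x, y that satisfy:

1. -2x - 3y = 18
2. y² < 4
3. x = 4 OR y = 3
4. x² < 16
No

A contradictory subset is {y² < 4, x = 4 OR y = 3, x² < 16}. No integer assignment can satisfy these jointly:

  - y² < 4: restricts y to |y| ≤ 1
  - x = 4 OR y = 3: forces a choice: either x = 4 or y = 3
  - x² < 16: restricts x to |x| ≤ 3

Split on the disjunction (x = 4 OR y = 3):
  • If x = 4: this contradicts x² < 16, which requires |x| ≤ 3.
  • If y = 3: this contradicts y² < 4, which requires |y| ≤ 1.
Both branches are infeasible, so the system has no integer solution.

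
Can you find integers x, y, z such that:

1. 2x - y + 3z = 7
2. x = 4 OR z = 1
Yes

Take x = 4, y = 1, z = 0. Substituting into each constraint:
  (1) 2(4) + (-1) + 3(0) = 7 ✓
  (2) x = 4, target 4 ✓ (first branch holds)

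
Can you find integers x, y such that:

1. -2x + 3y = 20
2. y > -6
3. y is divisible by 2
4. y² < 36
Yes

Take x = -10, y = 0. Substituting into each constraint:
  (1) -2(-10) + 3(0) = 20 ✓
  (2) 0 > -6 ✓
  (3) 0 = 2 × 0, remainder 0 ✓
  (4) y² = (0)² = 0, and 0 < 36 ✓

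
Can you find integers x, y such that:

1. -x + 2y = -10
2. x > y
Yes

Take x = 0, y = -5. Substituting into each constraint:
  (1) 0 + 2(-5) = -10 ✓
  (2) 0 > -5 ✓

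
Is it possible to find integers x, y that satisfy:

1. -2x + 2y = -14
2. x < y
No

The full constraint system is jointly infeasible over the integers. Each constraint and what it forces:

  - -2x + 2y = -14: is a linear equation tying the variables together
  - x < y: bounds one variable relative to another variable

From the equation, x − y = 7, i.e. y − x = -7; but y > x requires y − x ≥ 1. Contradiction.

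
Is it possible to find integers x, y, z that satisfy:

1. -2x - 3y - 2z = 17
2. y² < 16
Yes

Take x = -10, y = 1, z = 0. Substituting into each constraint:
  (1) -2(-10) - 3(1) - 2(0) = 17 ✓
  (2) y² = (1)² = 1, and 1 < 16 ✓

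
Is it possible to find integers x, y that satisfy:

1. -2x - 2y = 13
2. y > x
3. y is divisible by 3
No

Even the single constraint (-2x - 2y = 13) is infeasible over the integers.

  - -2x - 2y = 13: every term on the left is divisible by 2, so the LHS ≡ 0 (mod 2), but the RHS 13 is not — no integer solution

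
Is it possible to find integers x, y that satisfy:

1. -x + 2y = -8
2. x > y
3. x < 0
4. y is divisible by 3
Yes

Take x = -4, y = -6. Substituting into each constraint:
  (1) 4 + 2(-6) = -8 ✓
  (2) -4 > -6 ✓
  (3) -4 < 0 ✓
  (4) -6 = 3 × -2, remainder 0 ✓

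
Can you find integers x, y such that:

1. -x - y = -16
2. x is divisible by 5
Yes

Take x = 0, y = 16. Substituting into each constraint:
  (1) 0 + (-16) = -16 ✓
  (2) 0 = 5 × 0, remainder 0 ✓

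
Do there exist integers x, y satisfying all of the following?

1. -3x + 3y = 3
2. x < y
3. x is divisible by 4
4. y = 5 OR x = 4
Yes

Take x = 4, y = 5. Substituting into each constraint:
  (1) -3(4) + 3(5) = 3 ✓
  (2) 4 < 5 ✓
  (3) 4 = 4 × 1, remainder 0 ✓
  (4) y = 5, target 5 ✓ (first branch holds)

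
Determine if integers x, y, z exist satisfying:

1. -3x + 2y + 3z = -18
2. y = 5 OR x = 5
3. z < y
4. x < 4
No

A contradictory subset is {-3x + 2y + 3z = -18, y = 5 OR x = 5, x < 4}. No integer assignment can satisfy these jointly:

  - -3x + 2y + 3z = -18: is a linear equation tying the variables together
  - y = 5 OR x = 5: forces a choice: either y = 5 or x = 5
  - x < 4: bounds one variable relative to a constant

Split on the disjunction (y = 5 OR x = 5):
  • If y = 5: with y = 5, every remaining term of the linear equation is divisible by 3, so the left side is ≡ 0 (mod 3); but the right side -28 ≡ 2 (mod 3). No integers can satisfy it.
  • If x = 5: this contradicts the bound x ≤ 3.
Both branches are infeasible, so the system has no integer solution.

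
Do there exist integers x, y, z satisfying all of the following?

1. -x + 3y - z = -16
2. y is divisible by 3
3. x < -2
Yes

Take x = -3, y = 0, z = 19. Substituting into each constraint:
  (1) 3 + 3(0) + (-19) = -16 ✓
  (2) 0 = 3 × 0, remainder 0 ✓
  (3) -3 < -2 ✓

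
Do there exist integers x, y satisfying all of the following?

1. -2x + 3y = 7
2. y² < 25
Yes

Take x = 1, y = 3. Substituting into each constraint:
  (1) -2(1) + 3(3) = 7 ✓
  (2) y² = (3)² = 9, and 9 < 25 ✓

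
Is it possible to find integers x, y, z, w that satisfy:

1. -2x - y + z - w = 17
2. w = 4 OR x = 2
Yes

Take x = -11, y = 1, z = 0, w = 4. Substituting into each constraint:
  (1) -2(-11) + (-1) + 0 + (-4) = 17 ✓
  (2) w = 4, target 4 ✓ (first branch holds)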